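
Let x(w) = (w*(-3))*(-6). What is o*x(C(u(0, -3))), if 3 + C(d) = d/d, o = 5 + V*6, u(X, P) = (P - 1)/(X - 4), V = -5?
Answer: 900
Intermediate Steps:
u(X, P) = (-1 + P)/(-4 + X)
o = -25 (o = 5 - 5*6 = 5 - 30 = -25)
C(d) = -2 (C(d) = -3 + d/d = -3 + 1 = -2)
x(w) = 18*w (x(w) = -3*w*(-6) = 18*w)
o*x(C(u(0, -3))) = -450*(-2) = -25*(-36) = 900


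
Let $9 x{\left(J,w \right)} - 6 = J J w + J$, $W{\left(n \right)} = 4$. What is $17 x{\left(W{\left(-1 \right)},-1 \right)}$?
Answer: $- \frac{34}{3} \approx -11.333$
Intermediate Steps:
$x{\left(J,w \right)} = \frac{2}{3} + \frac{J}{9} + \frac{w J^{2}}{9}$ ($x{\left(J,w \right)} = \frac{2}{3} + \frac{J J w + J}{9} = \frac{2}{3} + \frac{J^{2} w + J}{9} = \frac{2}{3} + \frac{w J^{2} + J}{9} = \frac{2}{3} + \frac{J + w J^{2}}{9} = \frac{2}{3} + \left(\frac{J}{9} + \frac{w J^{2}}{9}\right) = \frac{2}{3} + \frac{J}{9} + \frac{w J^{2}}{9}$)
$17 x{\left(W{\left(-1 \right)},-1 \right)} = 17 \left(\frac{2}{3} + \frac{1}{9} \cdot 4 + \frac{1}{9} \left(-1\right) 4^{2}\right) = 17 \left(\frac{2}{3} + \frac{4}{9} + \frac{1}{9} \left(-1\right) 16\right) = 17 \left(\frac{2}{3} + \frac{4}{9} - \frac{16}{9}\right) = 17 \left(- \frac{2}{3}\right) = - \frac{34}{3}$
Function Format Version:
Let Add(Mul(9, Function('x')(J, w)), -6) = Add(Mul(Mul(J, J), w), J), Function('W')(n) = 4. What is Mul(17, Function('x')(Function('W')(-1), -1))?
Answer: Rational(-34, 3) ≈ -11.333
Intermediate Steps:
Function('x')(J, w) = Add(Rational(2, 3), Mul(Rational(1, 9), J), Mul(Rational(1, 9), w, Pow(J, 2))) (Function('x')(J, w) = Add(Rational(2, 3), Mul(Rational(1, 9), Add(Mul(Mul(J, J), w), J))) = Add(Rational(2, 3), Mul(Rational(1, 9), Add(Mul(Pow(J, 2), w), J))) = Add(Rational(2, 3), Mul(Rational(1, 9), Add(Mul(w, Pow(J, 2)), J))) = Add(Rational(2, 3), Mul(Rational(1, 9), Add(J, Mul(w, Pow(J, 2))))) = Add(Rational(2, 3), Add(Mul(Rational(1, 9), J), Mul(Rational(1, 9), w, Pow(J, 2)))) = Add(Rational(2, 3), Mul(Rational(1, 9), J), Mul(Rational(1, 9), w, Pow(J, 2))))
Mul(17, Function('x')(Function('W')(-1), -1)) = Mul(17, Add(Rational(2, 3), Mul(Rational(1, 9), 4), Mul(Rational(1, 9), -1, Pow(4, 2)))) = Mul(17, Add(Rational(2, 3), Rational(4, 9), Mul(Rational(1, 9), -1, 16))) = Mul(17, Add(Rational(2, 3), Rational(4, 9), Rational(-16, 9))) = Mul(17, Rational(-2, 3)) = Rational(-34, 3)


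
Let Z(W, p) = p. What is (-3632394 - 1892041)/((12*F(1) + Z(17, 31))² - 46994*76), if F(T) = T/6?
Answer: 157841/102013 ≈ 1.5473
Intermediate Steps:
F(T) = T/6 (F(T) = T*(⅙) = T/6)
(-3632394 - 1892041)/((12*F(1) + Z(17, 31))² - 46994*76) = (-3632394 - 1892041)/((12*((⅙)*1) + 31)² - 46994*76) = -5524435/((12*(⅙) + 31)² - 3571544) = -5524435/((2 + 31)² - 3571544) = -5524435/(33² - 3571544) = -5524435/(1089 - 3571544) = -5524435/(-3570455) = -5524435*(-1/3570455) = 157841/102013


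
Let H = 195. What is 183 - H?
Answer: -12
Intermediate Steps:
183 - H = 183 - 1*195 = 183 - 195 = -12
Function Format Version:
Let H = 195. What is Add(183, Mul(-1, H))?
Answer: -12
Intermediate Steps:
Add(183, Mul(-1, H)) = Add(183, Mul(-1, 195)) = Add(183, -195) = -12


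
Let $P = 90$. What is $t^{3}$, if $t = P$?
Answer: $729000$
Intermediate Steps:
$t = 90$
$t^{3} = 90^{3} = 729000$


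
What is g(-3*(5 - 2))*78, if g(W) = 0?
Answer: 0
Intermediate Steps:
g(-3*(5 - 2))*78 = 0*78 = 0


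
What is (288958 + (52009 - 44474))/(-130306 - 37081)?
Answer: -296493/167387 ≈ -1.7713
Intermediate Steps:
(288958 + (52009 - 44474))/(-130306 - 37081) = (288958 + 7535)/(-167387) = 296493*(-1/167387) = -296493/167387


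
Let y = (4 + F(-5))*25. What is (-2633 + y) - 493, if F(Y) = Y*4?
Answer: -3526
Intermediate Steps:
F(Y) = 4*Y
y = -400 (y = (4 + 4*(-5))*25 = (4 - 20)*25 = -16*25 = -400)
(-2633 + y) - 493 = (-2633 - 400) - 493 = -3033 - 493 = -3526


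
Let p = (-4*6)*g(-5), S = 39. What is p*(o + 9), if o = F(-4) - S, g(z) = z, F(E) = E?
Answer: -4080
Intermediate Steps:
o = -43 (o = -4 - 1*39 = -4 - 39 = -43)
p = 120 (p = -4*6*(-5) = -24*(-5) = 120)
p*(o + 9) = 120*(-43 + 9) = 120*(-34) = -4080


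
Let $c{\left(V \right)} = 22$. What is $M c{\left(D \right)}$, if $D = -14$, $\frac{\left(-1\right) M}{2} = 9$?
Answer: $-396$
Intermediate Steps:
$M = -18$ ($M = \left(-2\right) 9 = -18$)
$M c{\left(D \right)} = \left(-18\right) 22 = -396$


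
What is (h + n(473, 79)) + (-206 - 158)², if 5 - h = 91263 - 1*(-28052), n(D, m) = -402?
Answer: 12784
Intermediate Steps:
h = -119310 (h = 5 - (91263 - 1*(-28052)) = 5 - (91263 + 28052) = 5 - 1*119315 = 5 - 119315 = -119310)
(h + n(473, 79)) + (-206 - 158)² = (-119310 - 402) + (-206 - 158)² = -119712 + (-364)² = -119712 + 132496 = 12784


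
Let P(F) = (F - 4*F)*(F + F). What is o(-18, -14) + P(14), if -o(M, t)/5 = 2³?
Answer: -1216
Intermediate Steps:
P(F) = -6*F² (P(F) = (-3*F)*(2*F) = -6*F²)
o(M, t) = -40 (o(M, t) = -5*2³ = -5*8 = -40)
o(-18, -14) + P(14) = -40 - 6*14² = -40 - 6*196 = -40 - 1176 = -1216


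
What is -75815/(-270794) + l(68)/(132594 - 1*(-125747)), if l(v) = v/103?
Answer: 2017389074237/7205590853662 ≈ 0.27998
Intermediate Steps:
l(v) = v/103 (l(v) = v*(1/103) = v/103)
-75815/(-270794) + l(68)/(132594 - 1*(-125747)) = -75815/(-270794) + ((1/103)*68)/(132594 - 1*(-125747)) = -75815*(-1/270794) + 68/(103*(132594 + 125747)) = 75815/270794 + (68/103)/258341 = 75815/270794 + (68/103)*(1/258341) = 75815/270794 + 68/26609123 = 2017389074237/7205590853662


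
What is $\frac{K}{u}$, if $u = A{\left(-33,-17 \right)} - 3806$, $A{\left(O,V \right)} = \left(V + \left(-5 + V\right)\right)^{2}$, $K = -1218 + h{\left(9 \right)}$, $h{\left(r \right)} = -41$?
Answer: $\frac{1259}{2285} \approx 0.55098$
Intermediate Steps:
$K = -1259$ ($K = -1218 - 41 = -1259$)
$A{\left(O,V \right)} = \left(-5 + 2 V\right)^{2}$
$u = -2285$ ($u = \left(-5 + 2 \left(-17\right)\right)^{2} - 3806 = \left(-5 - 34\right)^{2} - 3806 = \left(-39\right)^{2} - 3806 = 1521 - 3806 = -2285$)
$\frac{K}{u} = - \frac{1259}{-2285} = \left(-1259\right) \left(- \frac{1}{2285}\right) = \frac{1259}{2285}$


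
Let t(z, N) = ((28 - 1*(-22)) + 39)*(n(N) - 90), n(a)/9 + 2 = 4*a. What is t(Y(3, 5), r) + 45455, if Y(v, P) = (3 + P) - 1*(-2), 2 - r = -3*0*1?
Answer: 42251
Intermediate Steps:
n(a) = -18 + 36*a (n(a) = -18 + 9*(4*a) = -18 + 36*a)
r = 2 (r = 2 - (-3*0) = 2 - 0 = 2 - 1*0 = 2 + 0 = 2)
Y(v, P) = 5 + P (Y(v, P) = (3 + P) + 2 = 5 + P)
t(z, N) = -9612 + 3204*N (t(z, N) = ((28 - 1*(-22)) + 39)*((-18 + 36*N) - 90) = ((28 + 22) + 39)*(-108 + 36*N) = (50 + 39)*(-108 + 36*N) = 89*(-108 + 36*N) = -9612 + 3204*N)
t(Y(3, 5), r) + 45455 = (-9612 + 3204*2) + 45455 = (-9612 + 6408) + 45455 = -3204 + 45455 = 42251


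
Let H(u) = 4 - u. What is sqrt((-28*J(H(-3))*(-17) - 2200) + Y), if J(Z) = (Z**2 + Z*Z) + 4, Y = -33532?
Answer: 2*sqrt(3205) ≈ 113.23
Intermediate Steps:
J(Z) = 4 + 2*Z**2 (J(Z) = (Z**2 + Z**2) + 4 = 2*Z**2 + 4 = 4 + 2*Z**2)
sqrt((-28*J(H(-3))*(-17) - 2200) + Y) = sqrt((-28*(4 + 2*(4 - 1*(-3))**2)*(-17) - 2200) - 33532) = sqrt((-28*(4 + 2*(4 + 3)**2)*(-17) - 2200) - 33532) = sqrt((-28*(4 + 2*7**2)*(-17) - 2200) - 33532) = sqrt((-28*(4 + 2*49)*(-17) - 2200) - 33532) = sqrt((-28*(4 + 98)*(-17) - 2200) - 33532) = sqrt((-28*102*(-17) - 2200) - 33532) = sqrt((-2856*(-17) - 2200) - 33532) = sqrt((48552 - 2200) - 33532) = sqrt(46352 - 33532) = sqrt(12820) = 2*sqrt(3205)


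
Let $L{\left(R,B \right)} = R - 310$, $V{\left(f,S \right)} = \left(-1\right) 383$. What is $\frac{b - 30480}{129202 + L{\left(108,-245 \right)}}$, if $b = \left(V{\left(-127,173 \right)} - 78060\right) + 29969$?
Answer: $- \frac{13159}{21500} \approx -0.61205$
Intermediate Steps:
$V{\left(f,S \right)} = -383$
$L{\left(R,B \right)} = -310 + R$ ($L{\left(R,B \right)} = R - 310 = -310 + R$)
$b = -48474$ ($b = \left(-383 - 78060\right) + 29969 = -78443 + 29969 = -48474$)
$\frac{b - 30480}{129202 + L{\left(108,-245 \right)}} = \frac{-48474 - 30480}{129202 + \left(-310 + 108\right)} = - \frac{78954}{129202 - 202} = - \frac{78954}{129000} = \left(-78954\right) \frac{1}{129000} = - \frac{13159}{21500}$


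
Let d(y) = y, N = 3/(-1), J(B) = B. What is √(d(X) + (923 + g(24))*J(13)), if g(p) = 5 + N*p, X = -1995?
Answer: √9133 ≈ 95.567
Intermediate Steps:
N = -3 (N = 3*(-1) = -3)
g(p) = 5 - 3*p
√(d(X) + (923 + g(24))*J(13)) = √(-1995 + (923 + (5 - 3*24))*13) = √(-1995 + (923 + (5 - 72))*13) = √(-1995 + (923 - 67)*13) = √(-1995 + 856*13) = √(-1995 + 11128) = √9133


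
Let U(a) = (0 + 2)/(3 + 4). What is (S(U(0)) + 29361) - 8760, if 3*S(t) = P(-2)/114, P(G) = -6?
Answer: 1174256/57 ≈ 20601.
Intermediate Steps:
U(a) = 2/7
S(t) = -1/57 (S(t) = (-6/114)/3 = (-6*1/114)/3 = (⅓)*(-1/19) = -1/57)
(S(U(0)) + 29361) - 8760 = (-1/57 + 29361) - 8760 = 1673576/57 - 8760 = 1174256/57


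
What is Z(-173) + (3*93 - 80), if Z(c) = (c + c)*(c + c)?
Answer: 119915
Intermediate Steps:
Z(c) = 4*c² (Z(c) = (2*c)*(2*c) = 4*c²)
Z(-173) + (3*93 - 80) = 4*(-173)² + (3*93 - 80) = 4*29929 + (279 - 80) = 119716 + 199 = 119915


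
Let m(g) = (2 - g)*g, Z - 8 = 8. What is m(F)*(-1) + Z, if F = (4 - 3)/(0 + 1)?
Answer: 15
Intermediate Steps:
Z = 16 (Z = 8 + 8 = 16)
F = 1 (F = 1/1 = 1*1 = 1)
m(g) = g*(2 - g)
m(F)*(-1) + Z = (1*(2 - 1*1))*(-1) + 16 = (1*(2 - 1))*(-1) + 16 = (1*1)*(-1) + 16 = 1*(-1) + 16 = -1 + 16 = 15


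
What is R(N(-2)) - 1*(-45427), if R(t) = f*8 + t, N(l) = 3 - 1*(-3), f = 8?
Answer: 45497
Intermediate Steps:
N(l) = 6 (N(l) = 3 + 3 = 6)
R(t) = 64 + t (R(t) = 8*8 + t = 64 + t)
R(N(-2)) - 1*(-45427) = (64 + 6) - 1*(-45427) = 70 + 45427 = 45497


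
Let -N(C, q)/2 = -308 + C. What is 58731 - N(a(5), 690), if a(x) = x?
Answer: 58125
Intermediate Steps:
N(C, q) = 616 - 2*C (N(C, q) = -2*(-308 + C) = 616 - 2*C)
58731 - N(a(5), 690) = 58731 - (616 - 2*5) = 58731 - (616 - 10) = 58731 - 1*606 = 58731 - 606 = 58125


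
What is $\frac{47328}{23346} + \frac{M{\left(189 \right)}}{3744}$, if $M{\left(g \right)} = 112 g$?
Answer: $\frac{777065}{101166} \approx 7.6811$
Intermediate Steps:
$\frac{47328}{23346} + \frac{M{\left(189 \right)}}{3744} = \frac{47328}{23346} + \frac{112 \cdot 189}{3744} = 47328 \cdot \frac{1}{23346} + 21168 \cdot \frac{1}{3744} = \frac{7888}{3891} + \frac{147}{26} = \frac{777065}{101166}$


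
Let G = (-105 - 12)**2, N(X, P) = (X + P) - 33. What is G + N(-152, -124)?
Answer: 13380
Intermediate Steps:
N(X, P) = -33 + P + X (N(X, P) = (P + X) - 33 = -33 + P + X)
G = 13689 (G = (-117)**2 = 13689)
G + N(-152, -124) = 13689 + (-33 - 124 - 152) = 13689 - 309 = 13380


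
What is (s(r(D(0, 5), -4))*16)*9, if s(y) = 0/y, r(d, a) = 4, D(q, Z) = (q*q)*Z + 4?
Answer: 0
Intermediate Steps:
D(q, Z) = 4 + Z*q² (D(q, Z) = q²*Z + 4 = Z*q² + 4 = 4 + Z*q²)
s(y) = 0
(s(r(D(0, 5), -4))*16)*9 = (0*16)*9 = 0*9 = 0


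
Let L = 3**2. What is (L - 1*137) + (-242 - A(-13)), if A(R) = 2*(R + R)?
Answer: -318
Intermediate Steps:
L = 9
A(R) = 4*R (A(R) = 2*(2*R) = 4*R)
(L - 1*137) + (-242 - A(-13)) = (9 - 1*137) + (-242 - 4*(-13)) = (9 - 137) + (-242 - 1*(-52)) = -128 + (-242 + 52) = -128 - 190 = -318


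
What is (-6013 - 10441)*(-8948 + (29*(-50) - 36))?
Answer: 171681036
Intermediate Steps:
(-6013 - 10441)*(-8948 + (29*(-50) - 36)) = -16454*(-8948 + (-1450 - 36)) = -16454*(-8948 - 1486) = -16454*(-10434) = 171681036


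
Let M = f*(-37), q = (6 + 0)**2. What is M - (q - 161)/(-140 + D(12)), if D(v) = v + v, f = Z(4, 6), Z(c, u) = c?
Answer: -17293/116 ≈ -149.08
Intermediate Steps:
f = 4
q = 36 (q = 6**2 = 36)
D(v) = 2*v
M = -148 (M = 4*(-37) = -148)
M - (q - 161)/(-140 + D(12)) = -148 - (36 - 161)/(-140 + 2*12) = -148 - (-125)/(-140 + 24) = -148 - (-125)/(-116) = -148 - (-125)*(-1)/116 = -148 - 1*125/116 = -148 - 125/116 = -17293/116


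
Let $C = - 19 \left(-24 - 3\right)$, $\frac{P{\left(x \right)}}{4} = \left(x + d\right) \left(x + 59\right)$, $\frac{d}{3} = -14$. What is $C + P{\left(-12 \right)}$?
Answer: $-9639$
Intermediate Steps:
$d = -42$ ($d = 3 \left(-14\right) = -42$)
$P{\left(x \right)} = 4 \left(-42 + x\right) \left(59 + x\right)$ ($P{\left(x \right)} = 4 \left(x - 42\right) \left(x + 59\right) = 4 \left(-42 + x\right) \left(59 + x\right)$)
$C = 513$ ($C = \left(-19\right) \left(-27\right) = 513$)
$C + P{\left(-12 \right)} = 513 + \left(-9912 + 4 \left(-12\right)^{2} + 68 \left(-12\right)\right) = 513 - 10152 = -9639$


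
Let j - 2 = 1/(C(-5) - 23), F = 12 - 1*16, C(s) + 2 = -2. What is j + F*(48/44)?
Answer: -713/297 ≈ -2.4007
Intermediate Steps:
C(s) = -4 (C(s) = -2 - 2 = -4)
F = -4 (F = 12 - 16 = -4)
j = 53/27 (j = 2 + 1/(-4 - 23) = 2 + 1/(-27) = 2 - 1/27 = 53/27 ≈ 1.9630)
j + F*(48/44) = 53/27 - 192/44 = 53/27 - 4*12/11 = 53/27 - 48/11 = -713/297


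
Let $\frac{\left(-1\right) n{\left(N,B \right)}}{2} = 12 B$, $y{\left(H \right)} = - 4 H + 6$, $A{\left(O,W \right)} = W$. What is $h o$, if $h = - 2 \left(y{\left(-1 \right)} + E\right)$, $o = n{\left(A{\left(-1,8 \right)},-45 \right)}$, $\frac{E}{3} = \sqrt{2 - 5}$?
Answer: $-21600 - 6480 i \sqrt{3} \approx -21600.0 - 11224.0 i$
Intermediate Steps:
$y{\left(H \right)} = 6 - 4 H$
$n{\left(N,B \right)} = - 24 B$ ($n{\left(N,B \right)} = - 2 \cdot 12 B = - 24 B$)
$E = 3 i \sqrt{3}$ ($E = 3 \sqrt{2 - 5} = 3 \sqrt{-3} = 3 i \sqrt{3} \approx 5.1962 i$)
$o = 1080$ ($o = \left(-24\right) \left(-45\right) = 1080$)
$h = -20 - 6 i \sqrt{3}$ ($h = - 2 \left(\left(6 - -4\right) + 3 i \sqrt{3}\right) = - 2 \left(\left(6 + 4\right) + 3 i \sqrt{3}\right) = - 2 \left(10 + 3 i \sqrt{3}\right) = -20 - 6 i \sqrt{3} \approx -20.0 - 10.392 i$)
$h o = \left(-20 - 6 i \sqrt{3}\right) 1080 = -21600 - 6480 i \sqrt{3}$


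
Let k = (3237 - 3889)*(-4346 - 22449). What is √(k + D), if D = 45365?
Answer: √17515705 ≈ 4185.2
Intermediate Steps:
k = 17470340 (k = -652*(-26795) = 17470340)
√(k + D) = √(17470340 + 45365) = √17515705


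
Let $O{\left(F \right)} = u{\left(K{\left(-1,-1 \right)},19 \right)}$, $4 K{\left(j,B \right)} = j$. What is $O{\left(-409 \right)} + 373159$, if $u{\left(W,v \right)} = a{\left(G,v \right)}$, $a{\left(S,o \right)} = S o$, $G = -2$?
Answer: $373121$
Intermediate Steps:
$K{\left(j,B \right)} = \frac{j}{4}$
$u{\left(W,v \right)} = - 2 v$
$O{\left(F \right)} = -38$ ($O{\left(F \right)} = \left(-2\right) 19 = -38$)
$O{\left(-409 \right)} + 373159 = -38 + 373159 = 373121$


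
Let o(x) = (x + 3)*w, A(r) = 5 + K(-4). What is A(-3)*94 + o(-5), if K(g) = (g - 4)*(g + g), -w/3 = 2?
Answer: 6498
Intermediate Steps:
w = -6 (w = -3*2 = -6)
K(g) = 2*g*(-4 + g) (K(g) = (-4 + g)*(2*g) = 2*g*(-4 + g))
A(r) = 69 (A(r) = 5 + 2*(-4)*(-4 - 4) = 5 + 2*(-4)*(-8) = 5 + 64 = 69)
o(x) = -18 - 6*x (o(x) = (x + 3)*(-6) = (3 + x)*(-6) = -18 - 6*x)
A(-3)*94 + o(-5) = 69*94 + (-18 - 6*(-5)) = 6486 + (-18 + 30) = 6486 + 12 = 6498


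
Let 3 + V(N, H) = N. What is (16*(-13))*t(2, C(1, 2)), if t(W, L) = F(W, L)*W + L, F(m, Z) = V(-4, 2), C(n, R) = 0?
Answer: 2912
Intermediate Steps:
V(N, H) = -3 + N
F(m, Z) = -7 (F(m, Z) = -3 - 4 = -7)
t(W, L) = L - 7*W (t(W, L) = -7*W + L = L - 7*W)
(16*(-13))*t(2, C(1, 2)) = (16*(-13))*(0 - 7*2) = -208*(0 - 14) = -208*(-14) = 2912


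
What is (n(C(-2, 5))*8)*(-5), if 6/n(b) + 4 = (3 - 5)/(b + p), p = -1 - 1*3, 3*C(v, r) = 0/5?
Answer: 480/7 ≈ 68.571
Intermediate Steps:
C(v, r) = 0 (C(v, r) = (0/5)/3 = (0*(⅕))/3 = (⅓)*0 = 0)
p = -4 (p = -1 - 3 = -4)
n(b) = 6/(-4 - 2/(-4 + b)) (n(b) = 6/(-4 + (3 - 5)/(b - 4)) = 6/(-4 - 2/(-4 + b)))
(n(C(-2, 5))*8)*(-5) = ((3*(4 - 1*0)/(-7 + 2*0))*8)*(-5) = ((3*(4 + 0)/(-7 + 0))*8)*(-5) = ((3*4/(-7))*8)*(-5) = ((3*(-⅐)*4)*8)*(-5) = -12/7*8*(-5) = -96/7*(-5) = 480/7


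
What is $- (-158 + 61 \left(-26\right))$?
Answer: $1744$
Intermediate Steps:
$- (-158 + 61 \left(-26\right)) = - (-158 - 1586) = \left(-1\right) \left(-1744\right) = 1744$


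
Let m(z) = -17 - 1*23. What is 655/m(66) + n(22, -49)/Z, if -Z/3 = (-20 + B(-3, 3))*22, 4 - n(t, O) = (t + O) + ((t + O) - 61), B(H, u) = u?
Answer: -4295/264 ≈ -16.269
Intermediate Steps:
m(z) = -40 (m(z) = -17 - 23 = -40)
n(t, O) = 65 - 2*O - 2*t (n(t, O) = 4 - ((t + O) + ((t + O) - 61)) = 4 - ((O + t) + ((O + t) - 61)) = 4 - ((O + t) + (-61 + O + t)) = 4 - (-61 + 2*O + 2*t) = 4 + (61 - 2*O - 2*t) = 65 - 2*O - 2*t)
Z = 1122 (Z = -3*(-20 + 3)*22 = -(-51)*22 = -3*(-374) = 1122)
655/m(66) + n(22, -49)/Z = 655/(-40) + (65 - 2*(-49) - 2*22)/1122 = 655*(-1/40) + (65 + 98 - 44)*(1/1122) = -131/8 + 119*(1/1122) = -131/8 + 7/66 = -4295/264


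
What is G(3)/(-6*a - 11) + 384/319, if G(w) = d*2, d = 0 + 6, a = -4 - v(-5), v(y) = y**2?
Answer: 66420/51997 ≈ 1.2774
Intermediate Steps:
a = -29 (a = -4 - 1*(-5)**2 = -4 - 1*25 = -4 - 25 = -29)
d = 6
G(w) = 12 (G(w) = 6*2 = 12)
G(3)/(-6*a - 11) + 384/319 = 12/(-6*(-29) - 11) + 384/319 = 12/(174 - 11) + 384*(1/319) = 12/163 + 384/319 = 66420/51997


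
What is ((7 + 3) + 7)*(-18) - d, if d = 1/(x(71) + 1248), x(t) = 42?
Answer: -394741/1290 ≈ -306.00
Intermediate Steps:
d = 1/1290 (d = 1/(42 + 1248) = 1/1290 ≈ 0.00077519)
((7 + 3) + 7)*(-18) - d = ((7 + 3) + 7)*(-18) - 1*1/1290 = (10 + 7)*(-18) - 1/1290 = 17*(-18) - 1/1290 = -306 - 1/1290 = -394741/1290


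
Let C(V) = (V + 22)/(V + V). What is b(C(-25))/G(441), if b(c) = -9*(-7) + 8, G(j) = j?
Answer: 71/441 ≈ 0.16100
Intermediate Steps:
C(V) = (22 + V)/(2*V) (C(V) = (22 + V)/((2*V)) = (22 + V)*(1/(2*V)) = (22 + V)/(2*V))
b(c) = 71 (b(c) = 63 + 8 = 71)
b(C(-25))/G(441) = 71/441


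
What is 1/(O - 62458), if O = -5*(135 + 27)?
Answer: -1/63268 ≈ -1.5806e-5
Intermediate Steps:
O = -810 (O = -5*162 = -810)
1/(O - 62458) = 1/(-810 - 62458) = 1/(-63268) = -1/63268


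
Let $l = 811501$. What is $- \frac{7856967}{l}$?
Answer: $- \frac{7856967}{811501} \approx -9.682$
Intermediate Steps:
$- \frac{7856967}{l} = - \frac{7856967}{811501}$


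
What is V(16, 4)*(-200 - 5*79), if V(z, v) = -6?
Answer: 3570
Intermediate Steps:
V(16, 4)*(-200 - 5*79) = -6*(-200 - 5*79) = -6*(-200 - 395) = -6*(-595) = 3570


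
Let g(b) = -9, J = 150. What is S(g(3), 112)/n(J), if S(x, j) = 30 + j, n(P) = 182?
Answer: 71/91 ≈ 0.78022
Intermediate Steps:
S(g(3), 112)/n(J) = (30 + 112)/182 = 142*(1/182) = 71/91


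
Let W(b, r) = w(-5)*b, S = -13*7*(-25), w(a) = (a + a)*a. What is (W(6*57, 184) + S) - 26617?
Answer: -7242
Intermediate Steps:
w(a) = 2*a**2 (w(a) = (2*a)*a = 2*a**2)
S = 2275 (S = -91*(-25) = 2275)
W(b, r) = 50*b (W(b, r) = (2*(-5)**2)*b = (2*25)*b = 50*b)
(W(6*57, 184) + S) - 26617 = (50*(6*57) + 2275) - 26617 = (50*342 + 2275) - 26617 = (17100 + 2275) - 26617 = 19375 - 26617 = -7242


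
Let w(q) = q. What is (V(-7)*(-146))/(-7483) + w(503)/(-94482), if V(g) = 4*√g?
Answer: -503/94482 + 584*I*√7/7483 ≈ -0.0053238 + 0.20648*I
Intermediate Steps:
(V(-7)*(-146))/(-7483) + w(503)/(-94482) = ((4*√(-7))*(-146))/(-7483) + 503/(-94482) = ((4*(I*√7))*(-146))*(-1/7483) + 503*(-1/94482) = ((4*I*√7)*(-146))*(-1/7483) - 503/94482 = -584*I*√7*(-1/7483) - 503/94482 = 584*I*√7/7483 - 503/94482 = -503/94482 + 584*I*√7/7483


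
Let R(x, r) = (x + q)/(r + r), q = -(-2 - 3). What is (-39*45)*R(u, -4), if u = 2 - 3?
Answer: 1755/2 ≈ 877.50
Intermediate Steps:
u = -1
q = 5 (q = -1*(-5) = 5)
R(x, r) = (5 + x)/(2*r) (R(x, r) = (x + 5)/(r + r) = (5 + x)/((2*r)) = (5 + x)*(1/(2*r)) = (5 + x)/(2*r))
(-39*45)*R(u, -4) = (-39*45)*((½)*(5 - 1)/(-4)) = -1755*(-1)*4/(2*4) = -1755*(-½) = 1755/2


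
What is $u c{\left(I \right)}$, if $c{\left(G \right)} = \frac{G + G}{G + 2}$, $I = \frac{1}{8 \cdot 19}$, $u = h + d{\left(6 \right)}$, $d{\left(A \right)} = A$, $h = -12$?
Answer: $- \frac{12}{305} \approx -0.039344$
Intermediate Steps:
$u = -6$ ($u = -12 + 6 = -6$)
$I = \frac{1}{152}$ ($I = \frac{1}{8} \cdot \frac{1}{19} = \frac{1}{152} \approx 0.0065789$)
$c{\left(G \right)} = \frac{2 G}{2 + G}$
$u c{\left(I \right)} = - 6 \cdot 2 \cdot \frac{1}{152} \frac{1}{2 + \frac{1}{152}} = - 6 \cdot 2 \cdot \frac{1}{152} \frac{1}{\frac{305}{152}} = - 6 \cdot 2 \cdot \frac{1}{152} \cdot \frac{152}{305} = \left(-6\right) \frac{2}{305} = - \frac{12}{305}$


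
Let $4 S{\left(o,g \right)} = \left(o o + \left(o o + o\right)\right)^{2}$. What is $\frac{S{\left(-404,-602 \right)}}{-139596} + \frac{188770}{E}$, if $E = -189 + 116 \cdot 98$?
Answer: $- \frac{24753293550847}{130045307} \approx -1.9034 \cdot 10^{5}$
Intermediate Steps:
$E = 11179$ ($E = -189 + 11368 = 11179$)
$S{\left(o,g \right)} = \frac{\left(o + 2 o^{2}\right)^{2}}{4}$ ($S{\left(o,g \right)} = \frac{\left(o o + \left(o o + o\right)\right)^{2}}{4} = \frac{\left(o^{2} + \left(o^{2} + o\right)\right)^{2}}{4} = \frac{\left(o^{2} + \left(o + o^{2}\right)\right)^{2}}{4} = \frac{\left(o + 2 o^{2}\right)^{2}}{4}$)
$\frac{S{\left(-404,-602 \right)}}{-139596} + \frac{188770}{E} = \frac{\frac{1}{4} \left(-404\right)^{2} \left(1 + 2 \left(-404\right)\right)^{2}}{-139596} + \frac{188770}{11179} = \frac{1}{4} \cdot 163216 \left(1 - 808\right)^{2} \left(- \frac{1}{139596}\right) + 188770 \cdot \frac{1}{11179} = \frac{1}{4} \cdot 163216 \left(-807\right)^{2} \left(- \frac{1}{139596}\right) + \frac{188770}{11179} = \frac{1}{4} \cdot 163216 \cdot 651249 \left(- \frac{1}{139596}\right) + \frac{188770}{11179} = 26573564196 \left(- \frac{1}{139596}\right) + \frac{188770}{11179} = - \frac{2214463683}{11633} + \frac{188770}{11179} = - \frac{24753293550847}{130045307}$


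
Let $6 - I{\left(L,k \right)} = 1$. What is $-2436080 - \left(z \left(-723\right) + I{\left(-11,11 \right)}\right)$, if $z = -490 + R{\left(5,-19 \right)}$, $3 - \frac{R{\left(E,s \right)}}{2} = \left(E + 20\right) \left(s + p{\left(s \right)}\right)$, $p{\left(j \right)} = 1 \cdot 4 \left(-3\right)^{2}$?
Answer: $-3400567$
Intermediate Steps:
$I{\left(L,k \right)} = 5$ ($I{\left(L,k \right)} = 6 - 1 = 5$)
$p{\left(j \right)} = 36$ ($p{\left(j \right)} = 4 \cdot 9 = 36$)
$R{\left(E,s \right)} = 6 - 2 \left(20 + E\right) \left(36 + s\right)$ ($R{\left(E,s \right)} = 6 - 2 \left(E + 20\right) \left(s + 36\right) = 6 - 2 \left(20 + E\right) \left(36 + s\right)$)
$z = -1334$ ($z = -490 - \left(1034 - 190\right) = -490 + \left(-1434 - 360 + 760 + 190\right) = -490 - 844 = -1334$)
$-2436080 - \left(z \left(-723\right) + I{\left(-11,11 \right)}\right) = -2436080 - \left(\left(-1334\right) \left(-723\right) + 5\right) = -2436080 - \left(964482 + 5\right) = -2436080 - 964487 = -3400567$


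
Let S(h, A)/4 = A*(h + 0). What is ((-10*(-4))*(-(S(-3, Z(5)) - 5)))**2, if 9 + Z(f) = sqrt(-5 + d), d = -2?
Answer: 15361600 - 3955200*I*sqrt(7) ≈ 1.5362e+7 - 1.0464e+7*I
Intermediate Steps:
Z(f) = -9 + I*sqrt(7) (Z(f) = -9 + sqrt(-5 - 2) = -9 + sqrt(-7) = -9 + I*sqrt(7))
S(h, A) = 4*A*h (S(h, A) = 4*(A*(h + 0)) = 4*(A*h) = 4*A*h)
((-10*(-4))*(-(S(-3, Z(5)) - 5)))**2 = ((-10*(-4))*(-(4*(-9 + I*sqrt(7))*(-3) - 5)))**2 = (40*(-((108 - 12*I*sqrt(7)) - 5)))**2 = (40*(-(103 - 12*I*sqrt(7))))**2 = (40*(-103 + 12*I*sqrt(7)))**2 = (-4120 + 480*I*sqrt(7))**2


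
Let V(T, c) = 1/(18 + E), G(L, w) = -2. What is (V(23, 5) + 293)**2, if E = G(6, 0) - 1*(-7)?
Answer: 45427600/529 ≈ 85875.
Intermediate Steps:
E = 5 (E = -2 - 1*(-7) = -2 + 7 = 5)
V(T, c) = 1/23 (V(T, c) = 1/(18 + 5) = 1/23)
(V(23, 5) + 293)**2 = (1/23 + 293)**2 = (6740/23)**2 = 45427600/529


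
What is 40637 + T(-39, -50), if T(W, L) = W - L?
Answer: 40648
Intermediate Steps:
40637 + T(-39, -50) = 40637 + (-39 - 1*(-50)) = 40637 + (-39 + 50) = 40637 + 11 = 40648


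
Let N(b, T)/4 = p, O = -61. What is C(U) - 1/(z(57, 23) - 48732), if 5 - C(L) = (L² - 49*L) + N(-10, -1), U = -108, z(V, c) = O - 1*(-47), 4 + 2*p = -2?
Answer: -825708493/48746 ≈ -16939.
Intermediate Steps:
p = -3 (p = -2 + (½)*(-2) = -2 - 1 = -3)
N(b, T) = -12 (N(b, T) = 4*(-3) = -12)
z(V, c) = -14 (z(V, c) = -61 - 1*(-47) = -61 + 47 = -14)
C(L) = 17 - L² + 49*L (C(L) = 5 - ((L² - 49*L) - 12) = 5 - (-12 + L² - 49*L) = 5 + (12 - L² + 49*L) = 17 - L² + 49*L)
C(U) - 1/(z(57, 23) - 48732) = (17 - 1*(-108)² + 49*(-108)) - 1/(-14 - 48732) = (17 - 1*11664 - 5292) - 1/(-48746) = (17 - 11664 - 5292) - 1*(-1/48746) = -16939 + 1/48746 = -825708493/48746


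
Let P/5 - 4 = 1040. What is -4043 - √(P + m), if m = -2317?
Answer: -4043 - √2903 ≈ -4096.9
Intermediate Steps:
P = 5220 (P = 20 + 5*1040 = 20 + 5200 = 5220)
-4043 - √(P + m) = -4043 - √(5220 - 2317) = -4043 - √2903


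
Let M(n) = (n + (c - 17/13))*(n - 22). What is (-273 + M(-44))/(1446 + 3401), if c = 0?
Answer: 35325/63011 ≈ 0.56062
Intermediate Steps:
M(n) = (-22 + n)*(-17/13 + n) (M(n) = (n + (0 - 17/13))*(n - 22) = (n + (0 - 17*1/13))*(-22 + n) = (n + (0 - 17/13))*(-22 + n) = (n - 17/13)*(-22 + n) = (-17/13 + n)*(-22 + n) = (-22 + n)*(-17/13 + n))
(-273 + M(-44))/(1446 + 3401) = (-273 + (374/13 + (-44)² - 303/13*(-44)))/(1446 + 3401) = (-273 + (374/13 + 1936 + 13332/13))/4847 = (-273 + 38874/13)*(1/4847) = (35325/13)*(1/4847) = 35325/63011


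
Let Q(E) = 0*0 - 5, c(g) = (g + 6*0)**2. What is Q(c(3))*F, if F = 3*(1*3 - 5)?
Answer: 30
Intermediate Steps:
c(g) = g**2 (c(g) = (g + 0)**2 = g**2)
Q(E) = -5 (Q(E) = 0 - 5 = -5)
F = -6 (F = 3*(3 - 5) = 3*(-2) = -6)
Q(c(3))*F = -5*(-6) = 30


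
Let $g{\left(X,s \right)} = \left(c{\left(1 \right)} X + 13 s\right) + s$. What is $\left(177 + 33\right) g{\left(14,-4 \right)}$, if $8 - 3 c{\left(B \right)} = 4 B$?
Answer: $-7840$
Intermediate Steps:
$c{\left(B \right)} = \frac{8}{3} - \frac{4 B}{3}$
$g{\left(X,s \right)} = 14 s + \frac{4 X}{3}$ ($g{\left(X,s \right)} = \left(\left(\frac{8}{3} - \frac{4}{3}\right) X + 13 s\right) + s = \left(\frac{4 X}{3} + 13 s\right) + s = \left(13 s + \frac{4 X}{3}\right) + s = 14 s + \frac{4 X}{3}$)
$\left(177 + 33\right) g{\left(14,-4 \right)} = \left(177 + 33\right) \left(14 \left(-4\right) + \frac{4}{3} \cdot 14\right) = 210 \left(-56 + \frac{56}{3}\right) = 210 \left(- \frac{112}{3}\right) = -7840$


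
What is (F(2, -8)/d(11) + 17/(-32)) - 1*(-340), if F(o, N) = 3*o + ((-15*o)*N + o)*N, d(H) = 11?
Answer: 57733/352 ≈ 164.01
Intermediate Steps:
F(o, N) = 3*o + N*(o - 15*N*o) (F(o, N) = 3*o + (-15*N*o + o)*N = 3*o + (o - 15*N*o)*N = 3*o + N*(o - 15*N*o))
(F(2, -8)/d(11) + 17/(-32)) - 1*(-340) = ((2*(3 - 8 - 15*(-8)²))/11 + 17/(-32)) - 1*(-340) = ((2*(3 - 8 - 15*64))*(1/11) + 17*(-1/32)) + 340 = ((2*(3 - 8 - 960))*(1/11) - 17/32) + 340 = ((2*(-965))*(1/11) - 17/32) + 340 = (-1930*1/11 - 17/32) + 340 = (-1930/11 - 17/32) + 340 = -61947/352 + 340 = 57733/352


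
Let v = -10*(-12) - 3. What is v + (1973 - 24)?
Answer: 2066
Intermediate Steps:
v = 117 (v = 120 - 3 = 117)
v + (1973 - 24) = 117 + (1973 - 24) = 117 + 1949 = 2066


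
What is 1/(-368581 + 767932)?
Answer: 1/399351 ≈ 2.5041e-6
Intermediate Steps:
1/(-368581 + 767932) = 1/399351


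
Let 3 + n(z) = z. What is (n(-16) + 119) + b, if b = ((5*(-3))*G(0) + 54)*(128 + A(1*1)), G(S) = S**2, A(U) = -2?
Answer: 6904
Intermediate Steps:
n(z) = -3 + z
b = 6804 (b = ((5*(-3))*0**2 + 54)*(128 - 2) = (-15*0 + 54)*126 = (0 + 54)*126 = 54*126 = 6804)
(n(-16) + 119) + b = ((-3 - 16) + 119) + 6804 = (-19 + 119) + 6804 = 100 + 6804 = 6904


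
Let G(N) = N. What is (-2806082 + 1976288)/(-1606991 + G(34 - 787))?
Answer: 414897/803872 ≈ 0.51612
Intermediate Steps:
(-2806082 + 1976288)/(-1606991 + G(34 - 787)) = (-2806082 + 1976288)/(-1606991 + (34 - 787)) = -829794/(-1606991 - 753) = -829794/(-1607744) = -829794*(-1/1607744) = 414897/803872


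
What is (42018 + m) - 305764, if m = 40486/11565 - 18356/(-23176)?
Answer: -17672701459391/67007610 ≈ -2.6374e+5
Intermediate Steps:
m = 287647669/67007610 (m = 40486*(1/11565) - 18356*(-1/23176) = 40486/11565 + 4589/5794 = 287647669/67007610 ≈ 4.2928)
(42018 + m) - 305764 = (42018 + 287647669/67007610) - 305764 = 2815813404649/67007610 - 305764 = -17672701459391/67007610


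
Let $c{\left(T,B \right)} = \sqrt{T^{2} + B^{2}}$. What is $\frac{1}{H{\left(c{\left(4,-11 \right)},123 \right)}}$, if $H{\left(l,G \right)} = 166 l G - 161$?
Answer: $\frac{161}{57114551267} + \frac{20418 \sqrt{137}}{57114551267} \approx 4.1872 \cdot 10^{-6}$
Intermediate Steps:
$c{\left(T,B \right)} = \sqrt{B^{2} + T^{2}}$
$H{\left(l,G \right)} = -161 + 166 G l$ ($H{\left(l,G \right)} = 166 G l - 161 = -161 + 166 G l$)
$\frac{1}{H{\left(c{\left(4,-11 \right)},123 \right)}} = \frac{1}{-161 + 166 \cdot 123 \sqrt{\left(-11\right)^{2} + 4^{2}}} = \frac{1}{-161 + 166 \cdot 123 \sqrt{121 + 16}} = \frac{1}{-161 + 166 \cdot 123 \sqrt{137}} = \frac{1}{-161 + 20418 \sqrt{137}}$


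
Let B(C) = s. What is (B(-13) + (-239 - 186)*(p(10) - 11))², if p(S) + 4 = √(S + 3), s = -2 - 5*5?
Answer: 42645229 - 5395800*√13 ≈ 2.3190e+7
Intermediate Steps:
s = -27 (s = -2 - 25 = -27)
p(S) = -4 + √(3 + S) (p(S) = -4 + √(S + 3) = -4 + √(3 + S))
B(C) = -27
(B(-13) + (-239 - 186)*(p(10) - 11))² = (-27 + (-239 - 186)*((-4 + √(3 + 10)) - 11))² = (-27 - 425*((-4 + √13) - 11))² = (-27 - 425*(-15 + √13))² = (-27 + (6375 - 425*√13))² = (6348 - 425*√13)²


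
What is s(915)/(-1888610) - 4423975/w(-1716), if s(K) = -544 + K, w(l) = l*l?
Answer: -4178127946063/2780653384080 ≈ -1.5026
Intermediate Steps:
w(l) = l**2
s(915)/(-1888610) - 4423975/w(-1716) = (-544 + 915)/(-1888610) - 4423975/((-1716)**2) = 371*(-1/1888610) - 4423975/2944656 = -371/1888610 - 4423975*1/2944656 = -371/1888610 - 4423975/2944656 = -4178127946063/2780653384080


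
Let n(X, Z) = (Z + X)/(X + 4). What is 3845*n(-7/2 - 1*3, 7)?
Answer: -769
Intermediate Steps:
n(X, Z) = (X + Z)/(4 + X)
3845*n(-7/2 - 1*3, 7) = 3845*(((-7/2 - 1*3) + 7)/(4 + (-7/2 - 1*3))) = 3845*(((-7*1/2 - 3) + 7)/(4 + (-7*1/2 - 3))) = 3845*(((-7/2 - 3) + 7)/(4 + (-7/2 - 3))) = 3845*((-13/2 + 7)/(4 - 13/2)) = 3845*((1/2)/(-5/2)) = 3845*(-2/5*1/2) = 3845*(-1/5) = -769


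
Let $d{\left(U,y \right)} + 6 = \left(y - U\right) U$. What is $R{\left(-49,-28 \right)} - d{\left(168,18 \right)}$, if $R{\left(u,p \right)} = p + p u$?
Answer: $26550$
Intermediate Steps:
$d{\left(U,y \right)} = -6 + U \left(y - U\right)$ ($d{\left(U,y \right)} = -6 + \left(y - U\right) U = -6 + U \left(y - U\right)$)
$R{\left(-49,-28 \right)} - d{\left(168,18 \right)} = - 28 \left(1 - 49\right) - \left(-6 - 168^{2} + 168 \cdot 18\right) = \left(-28\right) \left(-48\right) - \left(-6 - 28224 + 3024\right) = 1344 - \left(-6 - 28224 + 3024\right) = 1344 - -25206 = 1344 + 25206 = 26550$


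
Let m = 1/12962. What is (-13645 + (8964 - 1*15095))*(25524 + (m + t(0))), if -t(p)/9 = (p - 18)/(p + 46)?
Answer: -75251812877472/149063 ≈ -5.0483e+8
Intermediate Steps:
t(p) = -9*(-18 + p)/(46 + p) (t(p) = -9*(p - 18)/(p + 46) = -9*(-18 + p)/(46 + p))
m = 1/12962 ≈ 7.7149e-5
(-13645 + (8964 - 1*15095))*(25524 + (m + t(0))) = (-13645 + (8964 - 1*15095))*(25524 + (1/12962 + 9*(18 - 1*0)/(46 + 0))) = (-13645 + (8964 - 15095))*(25524 + (1/12962 + 9*(18 + 0)/46)) = (-13645 - 6131)*(25524 + (1/12962 + 9*(1/46)*18)) = -19776*(25524 + (1/12962 + 81/23)) = -19776*(25524 + 1049945/298126) = -19776*7610417969/298126 = -75251812877472/149063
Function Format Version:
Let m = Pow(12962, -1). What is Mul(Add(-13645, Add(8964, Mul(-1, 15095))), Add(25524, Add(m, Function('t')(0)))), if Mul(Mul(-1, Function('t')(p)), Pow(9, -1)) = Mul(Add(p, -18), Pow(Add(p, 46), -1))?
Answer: Rational(-75251812877472, 149063) ≈ -5.0483e+8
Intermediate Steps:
Function('t')(p) = Mul(-9, Pow(Add(46, p), -1), Add(-18, p)) (Function('t')(p) = Mul(-9, Mul(Add(p, -18), Pow(Add(p, 46), -1))) = Mul(-9, Mul(Add(-18, p), Pow(Add(46, p), -1))) = Mul(-9, Mul(Pow(Add(46, p), -1), Add(-18, p))) = Mul(-9, Pow(Add(46, p), -1), Add(-18, p)))
m = Rational(1, 12962) ≈ 7.7149e-5
Mul(Add(-13645, Add(8964, Mul(-1, 15095))), Add(25524, Add(m, Function('t')(0)))) = Mul(Add(-13645, Add(8964, Mul(-1, 15095))), Add(25524, Add(Rational(1, 12962), Mul(9, Pow(Add(46, 0), -1), Add(18, Mul(-1, 0)))))) = Mul(Add(-13645, Add(8964, -15095)), Add(25524, Add(Rational(1, 12962), Mul(9, Pow(46, -1), Add(18, 0))))) = Mul(Add(-13645, -6131), Add(25524, Add(Rational(1, 12962), Mul(9, Rational(1, 46), 18)))) = Mul(-19776, Add(25524, Add(Rational(1, 12962), Rational(81, 23)))) = Mul(-19776, Add(25524, Rational(1049945, 298126))) = Mul(-19776, Rational(7610417969, 298126)) = Rational(-75251812877472, 149063)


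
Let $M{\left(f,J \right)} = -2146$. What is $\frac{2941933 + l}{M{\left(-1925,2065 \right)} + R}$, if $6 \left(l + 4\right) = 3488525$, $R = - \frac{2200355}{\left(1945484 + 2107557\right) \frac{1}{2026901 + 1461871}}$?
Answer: $- \frac{85681687991059}{46111408440276} \approx -1.8581$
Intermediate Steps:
$R = - \frac{7676536914060}{4053041}$ ($R = - \frac{2200355}{4053041 \cdot \frac{1}{3488772}} = - \frac{2200355}{\frac{4053041}{3488772}} = \left(-2200355\right) \frac{3488772}{4053041} = - \frac{7676536914060}{4053041} \approx -1.894 \cdot 10^{6}$)
$l = \frac{3488501}{6}$ ($l = -4 + \frac{1}{6} \cdot 3488525 = -4 + \frac{3488525}{6} = \frac{3488501}{6} \approx 5.8142 \cdot 10^{5}$)
$\frac{2941933 + l}{M{\left(-1925,2065 \right)} + R} = \frac{2941933 + \frac{3488501}{6}}{-2146 - \frac{7676536914060}{4053041}} = \frac{21140099}{6 \left(- \frac{7685234740046}{4053041}\right)} = \frac{21140099}{6} \left(- \frac{4053041}{7685234740046}\right) = - \frac{85681687991059}{46111408440276}$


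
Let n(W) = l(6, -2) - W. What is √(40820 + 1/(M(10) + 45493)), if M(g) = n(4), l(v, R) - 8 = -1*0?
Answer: √84496461552877/45497 ≈ 202.04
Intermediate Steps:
l(v, R) = 8 (l(v, R) = 8 - 1*0 = 8 + 0 = 8)
n(W) = 8 - W
M(g) = 4 (M(g) = 8 - 1*4 = 8 - 4 = 4)
√(40820 + 1/(M(10) + 45493)) = √(40820 + 1/(4 + 45493)) = √(40820 + 1/45497) = √(1857187541/45497) = √84496461552877/45497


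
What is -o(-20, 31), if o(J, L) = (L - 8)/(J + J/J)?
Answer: 23/19 ≈ 1.2105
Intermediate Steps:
o(J, L) = (-8 + L)/(1 + J) (o(J, L) = (-8 + L)/(J + 1) = (-8 + L)/(1 + J))
-o(-20, 31) = -(-8 + 31)/(1 - 20) = -23/(-19) = -(-1)*23/19 = -1*(-23/19) = 23/19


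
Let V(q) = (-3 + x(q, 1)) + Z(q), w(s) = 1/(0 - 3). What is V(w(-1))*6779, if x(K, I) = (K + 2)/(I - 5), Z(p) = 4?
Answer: 47453/12 ≈ 3954.4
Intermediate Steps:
w(s) = -⅓ (w(s) = 1/(-3) = -⅓)
x(K, I) = (2 + K)/(-5 + I)
V(q) = ½ - q/4 (V(q) = (-3 + (2 + q)/(-5 + 1)) + 4 = (-3 + (2 + q)/(-4)) + 4 = (-3 - (2 + q)/4) + 4 = (-3 + (-½ - q/4)) + 4 = (-7/2 - q/4) + 4 = ½ - q/4)
V(w(-1))*6779 = (½ - ¼*(-⅓))*6779 = (½ + 1/12)*6779 = (7/12)*6779 = 47453/12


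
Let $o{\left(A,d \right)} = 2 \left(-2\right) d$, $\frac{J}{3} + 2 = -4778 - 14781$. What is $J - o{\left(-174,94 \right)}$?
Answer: $-58307$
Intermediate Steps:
$J = -58683$ ($J = -6 + 3 \left(-4778 - 14781\right) = -6 + 3 \left(-19559\right) = -6 - 58677 = -58683$)
$o{\left(A,d \right)} = - 4 d$
$J - o{\left(-174,94 \right)} = -58683 - \left(-4\right) 94 = -58683 - -376 = -58683 + 376 = -58307$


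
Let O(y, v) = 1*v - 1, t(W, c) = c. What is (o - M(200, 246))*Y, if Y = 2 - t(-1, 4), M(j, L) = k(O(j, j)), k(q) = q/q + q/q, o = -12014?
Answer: 24032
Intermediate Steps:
O(y, v) = -1 + v (O(y, v) = v - 1 = -1 + v)
k(q) = 2 (k(q) = 1 + 1 = 2)
M(j, L) = 2
Y = -2 (Y = 2 - 1*4 = 2 - 4 = -2)
(o - M(200, 246))*Y = (-12014 - 1*2)*(-2) = (-12014 - 2)*(-2) = -12016*(-2) = 24032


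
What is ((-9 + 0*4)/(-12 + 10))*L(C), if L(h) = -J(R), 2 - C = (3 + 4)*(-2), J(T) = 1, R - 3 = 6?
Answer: -9/2 ≈ -4.5000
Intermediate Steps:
R = 9 (R = 3 + 6 = 9)
C = 16 (C = 2 - (3 + 4)*(-2) = 2 - 7*(-2) = 2 - 1*(-14) = 2 + 14 = 16)
L(h) = -1 (L(h) = -1*1 = -1)
((-9 + 0*4)/(-12 + 10))*L(C) = ((-9 + 0*4)/(-12 + 10))*(-1) = ((-9 + 0)/(-2))*(-1) = -9*(-½)*(-1) = (9/2)*(-1) = -9/2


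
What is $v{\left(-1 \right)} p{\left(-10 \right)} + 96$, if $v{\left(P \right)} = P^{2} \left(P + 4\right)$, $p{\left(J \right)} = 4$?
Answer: $108$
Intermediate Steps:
$v{\left(P \right)} = P^{2} \left(4 + P\right)$
$v{\left(-1 \right)} p{\left(-10 \right)} + 96 = \left(-1\right)^{2} \left(4 - 1\right) 4 + 96 = 1 \cdot 3 \cdot 4 + 96 = 3 \cdot 4 + 96 = 12 + 96 = 108$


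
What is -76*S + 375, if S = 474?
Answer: -35649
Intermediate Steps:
-76*S + 375 = -76*474 + 375 = -36024 + 375 = -35649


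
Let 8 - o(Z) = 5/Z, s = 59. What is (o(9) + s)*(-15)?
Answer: -2990/3 ≈ -996.67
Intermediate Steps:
o(Z) = 8 - 5/Z
(o(9) + s)*(-15) = ((8 - 5/9) + 59)*(-15) = (67/9 + 59)*(-15) = (598/9)*(-15) = -2990/3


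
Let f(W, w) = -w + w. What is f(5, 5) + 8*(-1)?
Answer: -8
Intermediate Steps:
f(W, w) = 0
f(5, 5) + 8*(-1) = 0 + 8*(-1) = 0 - 8 = -8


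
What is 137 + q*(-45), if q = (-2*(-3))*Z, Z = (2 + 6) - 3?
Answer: -1213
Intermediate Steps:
Z = 5 (Z = 8 - 3 = 5)
q = 30 (q = -2*(-3)*5 = 6*5 = 30)
137 + q*(-45) = 137 + 30*(-45) = 137 - 1350 = -1213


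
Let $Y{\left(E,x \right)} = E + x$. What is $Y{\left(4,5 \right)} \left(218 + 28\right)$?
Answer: $2214$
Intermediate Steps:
$Y{\left(4,5 \right)} \left(218 + 28\right) = \left(4 + 5\right) \left(218 + 28\right) = 9 \cdot 246 = 2214$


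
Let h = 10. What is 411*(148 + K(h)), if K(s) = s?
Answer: 64938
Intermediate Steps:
411*(148 + K(h)) = 411*(148 + 10) = 411*158 = 64938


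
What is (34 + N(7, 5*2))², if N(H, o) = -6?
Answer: 784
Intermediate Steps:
(34 + N(7, 5*2))² = (34 - 6)² = 28² = 784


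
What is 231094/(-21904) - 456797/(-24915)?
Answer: 193089749/24806280 ≈ 7.7839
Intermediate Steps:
231094/(-21904) - 456797/(-24915) = 231094*(-1/21904) - 456797*(-1/24915) = -115547/10952 + 41527/2265 = 193089749/24806280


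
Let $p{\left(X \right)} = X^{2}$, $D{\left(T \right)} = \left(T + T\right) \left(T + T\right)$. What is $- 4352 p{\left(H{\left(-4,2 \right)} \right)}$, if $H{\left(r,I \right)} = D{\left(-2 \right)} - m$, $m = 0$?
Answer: $-1114112$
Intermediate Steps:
$D{\left(T \right)} = 4 T^{2}$ ($D{\left(T \right)} = 2 T 2 T = 4 T^{2}$)
$H{\left(r,I \right)} = 16$ ($H{\left(r,I \right)} = 4 \left(-2\right)^{2} - 0 = 4 \cdot 4 + 0 = 16 + 0 = 16$)
$- 4352 p{\left(H{\left(-4,2 \right)} \right)} = - 4352 \cdot 16^{2} = \left(-4352\right) 256 = -1114112$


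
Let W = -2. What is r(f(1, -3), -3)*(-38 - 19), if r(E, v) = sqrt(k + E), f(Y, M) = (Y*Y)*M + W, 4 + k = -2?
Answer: -57*I*sqrt(11) ≈ -189.05*I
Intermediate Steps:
k = -6 (k = -4 - 2 = -6)
f(Y, M) = -2 + M*Y**2 (f(Y, M) = (Y*Y)*M - 2 = Y**2*M - 2 = M*Y**2 - 2 = -2 + M*Y**2)
r(E, v) = sqrt(-6 + E)
r(f(1, -3), -3)*(-38 - 19) = sqrt(-6 + (-2 - 3*1**2))*(-38 - 19) = sqrt(-6 + (-2 - 3*1))*(-57) = sqrt(-6 + (-2 - 3))*(-57) = sqrt(-6 - 5)*(-57) = sqrt(-11)*(-57) = (I*sqrt(11))*(-57) = -57*I*sqrt(11)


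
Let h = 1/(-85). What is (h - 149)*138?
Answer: -1747908/85 ≈ -20564.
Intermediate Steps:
h = -1/85 ≈ -0.011765
(h - 149)*138 = (-1/85 - 149)*138 = -12666/85*138 = -1747908/85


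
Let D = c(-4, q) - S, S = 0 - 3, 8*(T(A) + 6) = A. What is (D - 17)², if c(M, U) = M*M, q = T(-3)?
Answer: 4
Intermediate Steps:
T(A) = -6 + A/8
q = -51/8 (q = -6 + (⅛)*(-3) = -6 - 3/8 = -51/8 ≈ -6.3750)
S = -3
c(M, U) = M²
D = 19 (D = (-4)² - 1*(-3) = 16 + 3 = 19)
(D - 17)² = (19 - 17)² = 2² = 4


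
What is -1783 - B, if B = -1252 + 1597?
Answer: -2128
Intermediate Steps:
B = 345
-1783 - B = -1783 - 1*345 = -1783 - 345 = -2128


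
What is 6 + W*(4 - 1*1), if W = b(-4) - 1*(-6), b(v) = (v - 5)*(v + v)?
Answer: 240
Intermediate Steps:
b(v) = 2*v*(-5 + v) (b(v) = (-5 + v)*(2*v) = 2*v*(-5 + v))
W = 78 (W = 2*(-4)*(-5 - 4) - 1*(-6) = 2*(-4)*(-9) + 6 = 72 + 6 = 78)
6 + W*(4 - 1*1) = 6 + 78*(4 - 1*1) = 6 + 78*(4 - 1) = 6 + 78*3 = 6 + 234 = 240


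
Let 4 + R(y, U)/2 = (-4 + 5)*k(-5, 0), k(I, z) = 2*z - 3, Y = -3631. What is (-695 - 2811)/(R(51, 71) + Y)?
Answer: 3506/3645 ≈ 0.96187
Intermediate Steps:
k(I, z) = -3 + 2*z
R(y, U) = -14 (R(y, U) = -8 + 2*((-4 + 5)*(-3 + 2*0)) = -8 + 2*(1*(-3 + 0)) = -8 + 2*(1*(-3)) = -8 + 2*(-3) = -8 - 6 = -14)
(-695 - 2811)/(R(51, 71) + Y) = (-695 - 2811)/(-14 - 3631) = -3506/(-3645) = -3506*(-1/3645) = 3506/3645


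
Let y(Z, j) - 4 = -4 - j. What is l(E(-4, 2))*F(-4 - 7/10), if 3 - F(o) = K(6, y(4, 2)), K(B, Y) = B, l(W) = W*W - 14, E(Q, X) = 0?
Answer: 42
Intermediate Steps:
l(W) = -14 + W² (l(W) = W² - 14 = -14 + W²)
y(Z, j) = -j (y(Z, j) = 4 + (-4 - j) = -j)
F(o) = -3 (F(o) = 3 - 1*6 = 3 - 6 = -3)
l(E(-4, 2))*F(-4 - 7/10) = (-14 + 0²)*(-3) = (-14 + 0)*(-3) = -14*(-3) = 42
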